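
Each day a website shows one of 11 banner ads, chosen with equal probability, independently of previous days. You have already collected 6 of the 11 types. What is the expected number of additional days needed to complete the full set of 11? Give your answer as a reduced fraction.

1507/60

Starting from 6 distinct types, each trial gives a new one with probability (11−i)/11 when i types are held, so the wait for the next new type is 11/(11−i).
E = 11/5 + 11/4 + 11/3 + 11/2 + 11/1 = 1507/60.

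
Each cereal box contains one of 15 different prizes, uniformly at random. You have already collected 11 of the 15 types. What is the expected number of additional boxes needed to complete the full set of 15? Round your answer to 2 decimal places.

31.25

Starting from 11 distinct types, each trial gives a new one with probability (15−i)/15 when i types are held, so the wait for the next new type is 15/(15−i).
E = 15/4 + 15/3 + 15/2 + 15/1 = 125/4 ≈ 31.25.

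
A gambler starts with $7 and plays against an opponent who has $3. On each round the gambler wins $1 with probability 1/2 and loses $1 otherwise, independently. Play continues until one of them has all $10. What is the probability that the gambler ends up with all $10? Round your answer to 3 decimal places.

With a fair step, P(i) = ½P(i−1) + ½P(i+1) with P(0)=0, P(10)=1 has the linear solution P(i) = i/10.
P(7) = 7/10 ≈ 0.700.

0.700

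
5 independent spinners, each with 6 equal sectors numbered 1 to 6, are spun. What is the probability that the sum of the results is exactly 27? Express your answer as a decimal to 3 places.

0.005

There are 6^5 = 7776 equally likely outcomes.
The number of ordered 5-tuples from {1,…,6} summing to 27 is 35.
P(sum = 27) = 35/7776 ≈ 0.005.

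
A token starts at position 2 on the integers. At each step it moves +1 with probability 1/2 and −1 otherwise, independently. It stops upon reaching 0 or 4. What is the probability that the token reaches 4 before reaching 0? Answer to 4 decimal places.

With a fair step, P(i) = ½P(i−1) + ½P(i+1) with P(0)=0, P(4)=1 has the linear solution P(i) = i/4.
P(2) = 2/4 = 1/2 ≈ 0.5000.

0.5000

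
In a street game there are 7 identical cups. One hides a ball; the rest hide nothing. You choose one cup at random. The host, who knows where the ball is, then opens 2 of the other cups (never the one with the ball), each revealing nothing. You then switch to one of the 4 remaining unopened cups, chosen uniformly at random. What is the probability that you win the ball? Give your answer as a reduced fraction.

Your original cup holds the ball with probability 1/7, so the other 6 collectively hold it with probability 6/7.
The host can always find 2 empty cups to open, so the reveals don't change that 6/7; it is now spread over the 4 remaining unopened cups.
P(win by switching) = (6/7) · (1/4) = 3/14.

3/14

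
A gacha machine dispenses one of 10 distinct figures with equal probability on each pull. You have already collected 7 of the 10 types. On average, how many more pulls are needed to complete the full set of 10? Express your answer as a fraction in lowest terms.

55/3

Starting from 7 distinct types, each trial gives a new one with probability (10−i)/10 when i types are held, so the wait for the next new type is 10/(10−i).
E = 10/3 + 10/2 + 10/1 = 55/3.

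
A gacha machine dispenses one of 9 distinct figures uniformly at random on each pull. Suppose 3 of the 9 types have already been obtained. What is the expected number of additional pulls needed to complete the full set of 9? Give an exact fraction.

441/20

Starting from 3 distinct types, each trial gives a new one with probability (9−i)/9 when i types are held, so the wait for the next new type is 9/(9−i).
E = 9/6 + 9/5 + 9/4 + 9/3 + 9/2 + 9/1 = 441/20.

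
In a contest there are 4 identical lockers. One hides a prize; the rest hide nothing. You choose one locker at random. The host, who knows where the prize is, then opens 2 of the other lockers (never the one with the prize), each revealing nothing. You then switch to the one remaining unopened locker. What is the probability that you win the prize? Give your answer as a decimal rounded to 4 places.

0.7500

Your original locker holds the prize with probability 1/4, so the other 3 collectively hold it with probability 3/4.
The host can always find 2 empty lockers to open, so the reveals don't change that 3/4; it is now spread over the 1 remaining unopened locker.
P(win by switching) = (3/4) · (1/1) = 3/4 ≈ 0.7500.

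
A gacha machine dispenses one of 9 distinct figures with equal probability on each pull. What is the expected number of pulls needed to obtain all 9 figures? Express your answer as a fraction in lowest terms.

After i distinct types are collected, each trial gives a new one with probability (9−i)/9, so the expected wait for the next new type is 9/(9−i).
E = 9/9 + 9/8 + 9/7 + 9/6 + 9/5 + 9/4 + 9/3 + 9/2 + 9/1 = 7129/280.

7129/280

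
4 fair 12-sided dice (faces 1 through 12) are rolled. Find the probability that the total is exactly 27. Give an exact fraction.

143/2592

There are 12^4 = 20736 equally likely outcomes.
The number of ordered 4-tuples from {1,…,12} summing to 27 is 1144.
P(sum = 27) = 1144/20736 = 143/2592.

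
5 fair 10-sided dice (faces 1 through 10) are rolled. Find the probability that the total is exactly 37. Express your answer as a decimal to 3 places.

There are 10^5 = 100000 equally likely outcomes.
The number of ordered 5-tuples from {1,…,10} summing to 37 is 2205.
P(sum = 37) = 2205/100000 = 441/20000 ≈ 0.022.

0.022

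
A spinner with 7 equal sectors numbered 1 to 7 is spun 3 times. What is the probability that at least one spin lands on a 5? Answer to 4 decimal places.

P(no spin lands on a 5) = (6/7)^3 ≈ 0.6297.
P(at least one) = 1 − 0.6297 = 0.3703.

0.3703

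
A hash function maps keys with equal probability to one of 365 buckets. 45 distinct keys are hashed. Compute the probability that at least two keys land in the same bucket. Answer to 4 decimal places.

0.9410

It's easier to compute the probability that all 45 are distinct.
P(all distinct) = 365/365 · 364/365 · ··· · 321/365 ≈ 0.0590.
So the probability of at least one match is 1 − 0.0590 = 0.9410.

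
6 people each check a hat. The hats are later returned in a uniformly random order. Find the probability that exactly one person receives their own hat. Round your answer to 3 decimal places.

Choose which one is fixed: C(6,1) = 6 ways.
The remaining 5 must have no fixed point: D(5) = 44.
P = 6·44/720 = 11/30 ≈ 0.367.

0.367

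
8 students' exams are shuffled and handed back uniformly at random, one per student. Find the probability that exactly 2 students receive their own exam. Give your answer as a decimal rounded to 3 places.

Choose which 2 of the 8 are fixed: C(8,2) = 28 ways.
The remaining 6 must have no fixed point: D(6) = 265.
P = 28·265/40320 = 53/288 ≈ 0.184.

0.184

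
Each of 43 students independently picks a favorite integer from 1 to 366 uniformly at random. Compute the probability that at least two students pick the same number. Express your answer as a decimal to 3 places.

It's easier to compute the probability that all 43 are distinct.
P(all distinct) = 366/366 · 365/366 · ··· · 324/366 ≈ 0.077.
So the probability of at least one match is 1 − 0.077 = 0.923.

0.923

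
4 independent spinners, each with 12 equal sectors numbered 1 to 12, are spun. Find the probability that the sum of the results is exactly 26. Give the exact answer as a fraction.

There are 12^4 = 20736 equally likely outcomes.
The number of ordered 4-tuples from {1,…,12} summing to 26 is 1156.
P(sum = 26) = 1156/20736 = 289/5184.

289/5184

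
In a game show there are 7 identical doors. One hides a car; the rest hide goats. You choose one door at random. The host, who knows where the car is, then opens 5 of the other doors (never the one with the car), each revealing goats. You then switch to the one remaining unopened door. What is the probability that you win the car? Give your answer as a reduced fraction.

6/7

Your original door holds the car with probability 1/7, so the other 6 collectively hold it with probability 6/7.
The host can always find 5 empty doors to open, so the reveals don't change that 6/7; it is now spread over the 1 remaining unopened door.
P(win by switching) = (6/7) · (1/1) = 6/7.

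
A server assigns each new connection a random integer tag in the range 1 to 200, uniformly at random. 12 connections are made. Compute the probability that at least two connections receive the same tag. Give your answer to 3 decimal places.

0.286

It's easier to compute the probability that all 12 are distinct.
P(all distinct) = 200/200 · 199/200 · ··· · 189/200 ≈ 0.714.
So the probability of at least one match is 1 − 0.714 = 0.286.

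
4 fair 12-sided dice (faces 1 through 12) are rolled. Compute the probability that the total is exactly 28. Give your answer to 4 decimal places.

There are 12^4 = 20736 equally likely outcomes.
The number of ordered 4-tuples from {1,…,12} summing to 28 is 1111.
P(sum = 28) = 1111/20736 ≈ 0.0536.

0.0536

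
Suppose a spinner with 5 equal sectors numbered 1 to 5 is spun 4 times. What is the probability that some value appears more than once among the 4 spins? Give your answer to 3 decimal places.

0.808

P(all 4 different) = 5/5 · 4/5 · ··· · 2/5 ≈ 0.192.
P(at least two equal) = 1 − 0.192 = 0.808.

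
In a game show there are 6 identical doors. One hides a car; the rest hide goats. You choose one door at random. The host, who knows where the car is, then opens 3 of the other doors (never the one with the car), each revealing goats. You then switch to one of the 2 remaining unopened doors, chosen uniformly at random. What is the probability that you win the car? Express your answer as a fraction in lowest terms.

5/12

Your original door holds the car with probability 1/6, so the other 5 collectively hold it with probability 5/6.
The host can always find 3 empty doors to open, so the reveals don't change that 5/6; it is now spread over the 2 remaining unopened doors.
P(win by switching) = (5/6) · (1/2) = 5/12.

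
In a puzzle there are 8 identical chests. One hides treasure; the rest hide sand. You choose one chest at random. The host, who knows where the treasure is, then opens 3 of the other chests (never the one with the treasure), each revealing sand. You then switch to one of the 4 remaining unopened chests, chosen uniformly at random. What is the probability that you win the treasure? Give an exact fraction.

7/32

Your original chest holds the treasure with probability 1/8, so the other 7 collectively hold it with probability 7/8.
The host can always find 3 empty chests to open, so the reveals don't change that 7/8; it is now spread over the 4 remaining unopened chests.
P(win by switching) = (7/8) · (1/4) = 7/32.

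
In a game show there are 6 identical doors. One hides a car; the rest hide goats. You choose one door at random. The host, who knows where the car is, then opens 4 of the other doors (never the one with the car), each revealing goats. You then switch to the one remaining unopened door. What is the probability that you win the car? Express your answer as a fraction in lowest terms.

Your original door holds the car with probability 1/6, so the other 5 collectively hold it with probability 5/6.
The host can always find 4 empty doors to open, so the reveals don't change that 5/6; it is now spread over the 1 remaining unopened door.
P(win by switching) = (5/6) · (1/1) = 5/6.

5/6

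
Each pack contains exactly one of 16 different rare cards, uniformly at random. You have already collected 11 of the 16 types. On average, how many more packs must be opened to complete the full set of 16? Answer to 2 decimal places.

36.53

Starting from 11 distinct types, each trial gives a new one with probability (16−i)/16 when i types are held, so the wait for the next new type is 16/(16−i).
E = 16/5 + 16/4 + 16/3 + 16/2 + 16/1 = 548/15 ≈ 36.53.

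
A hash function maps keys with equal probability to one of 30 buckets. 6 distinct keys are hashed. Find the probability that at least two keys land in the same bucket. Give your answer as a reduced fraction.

1861/4500

It's easier to compute the probability that all 6 are distinct.
P(all distinct) = 30/30 · 29/30 · ··· · 25/30 = 2639/4500.
So the probability of at least one match is 1 − 2639/4500 = 1861/4500.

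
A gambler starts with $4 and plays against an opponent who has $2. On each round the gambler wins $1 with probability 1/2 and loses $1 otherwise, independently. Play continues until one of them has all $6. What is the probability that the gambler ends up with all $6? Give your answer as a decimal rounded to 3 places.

With a fair step, P(i) = ½P(i−1) + ½P(i+1) with P(0)=0, P(6)=1 has the linear solution P(i) = i/6.
P(4) = 4/6 = 2/3 ≈ 0.667.

0.667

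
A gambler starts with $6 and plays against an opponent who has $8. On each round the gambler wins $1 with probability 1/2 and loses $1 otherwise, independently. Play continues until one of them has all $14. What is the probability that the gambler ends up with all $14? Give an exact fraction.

With a fair step, P(i) = ½P(i−1) + ½P(i+1) with P(0)=0, P(14)=1 has the linear solution P(i) = i/14.
P(6) = 6/14 = 3/7.

3/7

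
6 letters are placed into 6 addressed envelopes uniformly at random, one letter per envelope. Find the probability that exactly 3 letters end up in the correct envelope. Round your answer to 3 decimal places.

0.056

Choose which 3 of the 6 are fixed: C(6,3) = 20 ways.
The remaining 3 must have no fixed point: D(3) = 2.
P = 20·2/720 = 1/18 ≈ 0.056.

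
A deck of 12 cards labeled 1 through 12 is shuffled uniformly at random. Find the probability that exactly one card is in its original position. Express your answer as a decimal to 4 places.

Choose which one is fixed: C(12,1) = 12 ways.
The remaining 11 must have no fixed point: D(11) = 14684570.
P = 12·14684570/479001600 = 1468457/3991680 ≈ 0.3679.

0.3679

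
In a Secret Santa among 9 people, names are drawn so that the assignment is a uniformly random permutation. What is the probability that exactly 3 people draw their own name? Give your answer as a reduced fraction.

Choose which 3 of the 9 are fixed: C(9,3) = 84 ways.
The remaining 6 must have no fixed point: D(6) = 265.
P = 84·265/362880 = 53/864.

53/864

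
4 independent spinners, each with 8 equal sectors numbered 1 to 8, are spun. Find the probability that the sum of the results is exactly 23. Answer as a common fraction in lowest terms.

51/1024

There are 8^4 = 4096 equally likely outcomes.
The number of ordered 4-tuples from {1,…,8} summing to 23 is 204.
P(sum = 23) = 204/4096 = 51/1024.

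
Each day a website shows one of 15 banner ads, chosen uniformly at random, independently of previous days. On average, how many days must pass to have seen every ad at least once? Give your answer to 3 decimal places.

After i distinct types are collected, each trial gives a new one with probability (15−i)/15, so the expected wait for the next new type is 15/(15−i).
E = 15/15 + 15/14 + 15/13 + 15/12 + 15/11 + 15/10 + 15/9 + 15/8 + 15/7 + 15/6 + 15/5 + 15/4 + 15/3 + 15/2 + 15/1 = 1195757/24024 ≈ 49.773.

49.773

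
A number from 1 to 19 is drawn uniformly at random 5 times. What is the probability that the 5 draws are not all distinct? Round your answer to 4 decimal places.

0.4365

P(all 5 different) = 19/19 · 18/19 · ··· · 15/19 ≈ 0.5635.
P(at least two equal) = 1 − 0.5635 = 0.4365.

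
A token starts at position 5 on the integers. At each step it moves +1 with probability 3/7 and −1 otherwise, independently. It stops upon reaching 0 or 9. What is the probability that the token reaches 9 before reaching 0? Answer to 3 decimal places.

0.261

Let r = q/p = (4/7)/(3/7) = 4/3. The recurrence P(i) = p·P(i+1) + q·P(i−1) with P(0)=0, P(9)=1 gives P(i) = (1 − r^i)/(1 − r^9).
P(5) = (1 − (4/3)^5) / (1 − (4/3)^9) = 63261/242461 ≈ 0.261.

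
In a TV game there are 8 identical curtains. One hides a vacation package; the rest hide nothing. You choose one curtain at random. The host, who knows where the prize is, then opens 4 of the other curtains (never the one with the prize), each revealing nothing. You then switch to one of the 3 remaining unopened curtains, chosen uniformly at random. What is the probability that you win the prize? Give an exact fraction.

7/24

Your original curtain holds the prize with probability 1/8, so the other 7 collectively hold it with probability 7/8.
The host can always find 4 empty curtains to open, so the reveals don't change that 7/8; it is now spread over the 3 remaining unopened curtains.
P(win by switching) = (7/8) · (1/3) = 7/24.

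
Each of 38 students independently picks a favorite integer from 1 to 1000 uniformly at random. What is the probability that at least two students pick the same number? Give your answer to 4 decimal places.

It's easier to compute the probability that all 38 are distinct.
P(all distinct) = 1000/1000 · 999/1000 · ··· · 963/1000 ≈ 0.4907.
So the probability of at least one match is 1 − 0.4907 = 0.5093.

0.5093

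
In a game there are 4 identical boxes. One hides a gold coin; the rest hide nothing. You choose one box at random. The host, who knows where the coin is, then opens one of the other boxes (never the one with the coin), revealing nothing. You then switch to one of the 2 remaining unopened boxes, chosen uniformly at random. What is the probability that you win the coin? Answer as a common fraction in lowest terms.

Your original box holds the coin with probability 1/4, so the other 3 collectively hold it with probability 3/4.
The host can always find an empty box to open, so this doesn't change that 3/4; it is now spread over the 2 remaining unopened boxes.
P(win by switching) = (3/4) · (1/2) = 3/8.

3/8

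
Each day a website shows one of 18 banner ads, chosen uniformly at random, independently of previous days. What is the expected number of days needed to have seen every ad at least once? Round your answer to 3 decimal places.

62.912

After i distinct types are collected, each trial gives a new one with probability (18−i)/18, so the expected wait for the next new type is 18/(18−i).
E = 18/18 + 18/17 + 18/16 + 18/15 + 18/14 + 18/13 + 18/12 + 18/11 + 18/10 + 18/9 + 18/8 + 18/7 + 18/6 + 18/5 + 18/4 + 18/3 + 18/2 + 18/1 = 42822903/680680 ≈ 62.912.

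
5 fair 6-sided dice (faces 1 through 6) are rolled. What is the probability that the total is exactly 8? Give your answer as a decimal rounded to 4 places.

There are 6^5 = 7776 equally likely outcomes.
The number of ordered 5-tuples from {1,…,6} summing to 8 is 35.
P(sum = 8) = 35/7776 ≈ 0.0045.

0.0045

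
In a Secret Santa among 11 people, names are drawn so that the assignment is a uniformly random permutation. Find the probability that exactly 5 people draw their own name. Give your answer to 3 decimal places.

Choose which 5 of the 11 are fixed: C(11,5) = 462 ways.
The remaining 6 must have no fixed point: D(6) = 265.
P = 462·265/39916800 = 53/17280 ≈ 0.003.

0.003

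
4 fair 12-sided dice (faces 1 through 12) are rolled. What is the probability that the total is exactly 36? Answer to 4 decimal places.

There are 12^4 = 20736 equally likely outcomes.
The number of ordered 4-tuples from {1,…,12} summing to 36 is 451.
P(sum = 36) = 451/20736 ≈ 0.0217.

0.0217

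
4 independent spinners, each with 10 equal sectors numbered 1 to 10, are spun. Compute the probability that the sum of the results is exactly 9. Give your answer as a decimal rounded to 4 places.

There are 10^4 = 10000 equally likely outcomes.
The number of ordered 4-tuples from {1,…,10} summing to 9 is 56.
P(sum = 9) = 56/10000 = 7/1250 ≈ 0.0056.

0.0056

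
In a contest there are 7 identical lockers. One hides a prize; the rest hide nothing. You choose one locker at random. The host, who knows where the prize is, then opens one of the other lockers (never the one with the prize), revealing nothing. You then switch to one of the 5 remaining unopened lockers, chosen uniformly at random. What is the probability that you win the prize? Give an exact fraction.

Your original locker holds the prize with probability 1/7, so the other 6 collectively hold it with probability 6/7.
The host can always find an empty locker to open, so this doesn't change that 6/7; it is now spread over the 5 remaining unopened lockers.
P(win by switching) = (6/7) · (1/5) = 6/35.

6/35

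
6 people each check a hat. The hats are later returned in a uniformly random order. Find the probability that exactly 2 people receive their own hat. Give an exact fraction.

Choose which 2 of the 6 are fixed: C(6,2) = 15 ways.
The remaining 4 must have no fixed point: D(4) = 9.
P = 15·9/720 = 3/16.

3/16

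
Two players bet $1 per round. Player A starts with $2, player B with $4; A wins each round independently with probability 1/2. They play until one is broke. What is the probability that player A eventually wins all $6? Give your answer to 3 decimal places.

With a fair step, P(i) = ½P(i−1) + ½P(i+1) with P(0)=0, P(6)=1 has the linear solution P(i) = i/6.
P(2) = 2/6 = 1/3 ≈ 0.333.

0.333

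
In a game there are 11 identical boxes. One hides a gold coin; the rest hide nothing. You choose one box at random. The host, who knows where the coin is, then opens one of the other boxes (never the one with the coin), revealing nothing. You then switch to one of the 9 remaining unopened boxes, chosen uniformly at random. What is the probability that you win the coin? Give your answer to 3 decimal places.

0.101

Your original box holds the coin with probability 1/11, so the other 10 collectively hold it with probability 10/11.
The host can always find an empty box to open, so this doesn't change that 10/11; it is now spread over the 9 remaining unopened boxes.
P(win by switching) = (10/11) · (1/9) = 10/99 ≈ 0.101.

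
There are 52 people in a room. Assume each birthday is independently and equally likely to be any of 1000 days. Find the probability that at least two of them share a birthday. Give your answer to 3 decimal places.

It's easier to compute the probability that all 52 are distinct.
P(all distinct) = 1000/1000 · 999/1000 · ··· · 949/1000 ≈ 0.259.
So the probability of at least one match is 1 − 0.259 = 0.741.

0.741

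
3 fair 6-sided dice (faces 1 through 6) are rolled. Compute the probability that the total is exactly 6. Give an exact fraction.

5/108

There are 6^3 = 216 equally likely outcomes.
The number of ordered 3-tuples from {1,…,6} summing to 6 is 10.
P(sum = 6) = 10/216 = 5/108.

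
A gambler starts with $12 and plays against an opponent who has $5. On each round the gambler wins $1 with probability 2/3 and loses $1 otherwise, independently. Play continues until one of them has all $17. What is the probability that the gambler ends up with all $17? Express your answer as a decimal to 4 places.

Let r = q/p = (1/3)/(2/3) = 1/2. The recurrence P(i) = p·P(i+1) + q·P(i−1) with P(0)=0, P(17)=1 gives P(i) = (1 − r^i)/(1 − r^17).
P(12) = (1 − (1/2)^12) / (1 − (1/2)^17) = 131040/131071 ≈ 0.9998.

0.9998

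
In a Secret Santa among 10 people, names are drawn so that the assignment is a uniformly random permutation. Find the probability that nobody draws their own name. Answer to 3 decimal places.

This is the derangement probability: permutations of 10 with no fixed point.
D(10) = 10! · (1 − 1/1! + 1/2! − ··· + (−1)^10/10!) = 1334961.
P = 1334961/3628800 = 16481/44800 ≈ 0.368.

0.368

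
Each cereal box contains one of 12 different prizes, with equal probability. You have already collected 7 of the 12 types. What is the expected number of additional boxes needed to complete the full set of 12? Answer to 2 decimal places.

Starting from 7 distinct types, each trial gives a new one with probability (12−i)/12 when i types are held, so the wait for the next new type is 12/(12−i).
E = 12/5 + 12/4 + 12/3 + 12/2 + 12/1 = 137/5 ≈ 27.40.

27.40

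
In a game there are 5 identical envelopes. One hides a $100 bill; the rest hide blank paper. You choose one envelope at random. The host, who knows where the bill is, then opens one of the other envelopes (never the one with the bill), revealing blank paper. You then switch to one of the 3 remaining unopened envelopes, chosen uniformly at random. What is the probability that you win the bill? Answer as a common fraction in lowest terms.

Your original envelope holds the bill with probability 1/5, so the other 4 collectively hold it with probability 4/5.
The host can always find an empty envelope to open, so this doesn't change that 4/5; it is now spread over the 3 remaining unopened envelopes.
P(win by switching) = (4/5) · (1/3) = 4/15.

4/15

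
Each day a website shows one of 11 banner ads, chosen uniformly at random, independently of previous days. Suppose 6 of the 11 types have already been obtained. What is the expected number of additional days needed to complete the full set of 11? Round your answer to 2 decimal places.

25.12

Starting from 6 distinct types, each trial gives a new one with probability (11−i)/11 when i types are held, so the wait for the next new type is 11/(11−i).
E = 11/5 + 11/4 + 11/3 + 11/2 + 11/1 = 1507/60 ≈ 25.12.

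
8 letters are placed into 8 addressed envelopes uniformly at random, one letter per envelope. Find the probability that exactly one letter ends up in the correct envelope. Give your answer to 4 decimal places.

Choose which one is fixed: C(8,1) = 8 ways.
The remaining 7 must have no fixed point: D(7) = 1854.
P = 8·1854/40320 = 103/280 ≈ 0.3679.

0.3679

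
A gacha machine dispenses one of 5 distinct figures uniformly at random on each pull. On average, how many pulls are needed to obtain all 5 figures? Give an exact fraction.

137/12

After i distinct types are collected, each trial gives a new one with probability (5−i)/5, so the expected wait for the next new type is 5/(5−i).
E = 5/5 + 5/4 + 5/3 + 5/2 + 5/1 = 137/12.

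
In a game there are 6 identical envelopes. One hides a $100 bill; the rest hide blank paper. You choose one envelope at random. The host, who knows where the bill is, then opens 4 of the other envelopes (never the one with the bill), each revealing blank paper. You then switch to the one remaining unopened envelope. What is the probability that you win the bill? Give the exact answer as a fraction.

5/6

Your original envelope holds the bill with probability 1/6, so the other 5 collectively hold it with probability 5/6.
The host can always find 4 empty envelopes to open, so the reveals don't change that 5/6; it is now spread over the 1 remaining unopened envelope.
P(win by switching) = (5/6) · (1/1) = 5/6.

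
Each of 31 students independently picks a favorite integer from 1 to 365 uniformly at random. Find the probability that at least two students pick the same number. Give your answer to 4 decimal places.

0.7305

It's easier to compute the probability that all 31 are distinct.
P(all distinct) = 365/365 · 364/365 · ··· · 335/365 ≈ 0.2695.
So the probability of at least one match is 1 − 0.2695 = 0.7305.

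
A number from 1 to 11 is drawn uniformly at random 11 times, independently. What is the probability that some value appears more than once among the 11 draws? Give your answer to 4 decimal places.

P(all 11 different) = 11/11 · 10/11 · ··· · 1/11 ≈ 0.0001.
P(at least two equal) = 1 − 0.0001 = 0.9999.

0.9999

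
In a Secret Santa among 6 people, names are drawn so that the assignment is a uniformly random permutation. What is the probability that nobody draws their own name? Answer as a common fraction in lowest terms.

53/144

This is the derangement probability: permutations of 6 with no fixed point.
D(6) = 6! · (1 − 1/1! + 1/2! − ··· + (−1)^6/6!) = 265.
P = 265/720 = 53/144.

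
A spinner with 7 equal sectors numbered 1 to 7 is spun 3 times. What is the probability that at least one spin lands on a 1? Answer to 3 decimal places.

P(no spin lands on a 1) = (6/7)^3 ≈ 0.630.
P(at least one) = 1 − 0.630 = 0.370.

0.370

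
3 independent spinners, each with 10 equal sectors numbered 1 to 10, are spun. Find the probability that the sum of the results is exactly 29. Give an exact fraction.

There are 10^3 = 1000 equally likely outcomes.
The number of ordered 3-tuples from {1,…,10} summing to 29 is 3.
P(sum = 29) = 3/1000.

3/1000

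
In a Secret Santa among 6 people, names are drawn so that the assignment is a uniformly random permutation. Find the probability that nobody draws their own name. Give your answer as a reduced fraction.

This is the derangement probability: permutations of 6 with no fixed point.
D(6) = 6! · (1 − 1/1! + 1/2! − ··· + (−1)^6/6!) = 265.
P = 265/720 = 53/144.

53/144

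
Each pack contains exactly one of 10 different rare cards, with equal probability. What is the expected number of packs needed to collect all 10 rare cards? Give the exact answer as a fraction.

After i distinct types are collected, each trial gives a new one with probability (10−i)/10, so the expected wait for the next new type is 10/(10−i).
E = 10/10 + 10/9 + 10/8 + 10/7 + 10/6 + 10/5 + 10/4 + 10/3 + 10/2 + 10/1 = 7381/252.

7381/252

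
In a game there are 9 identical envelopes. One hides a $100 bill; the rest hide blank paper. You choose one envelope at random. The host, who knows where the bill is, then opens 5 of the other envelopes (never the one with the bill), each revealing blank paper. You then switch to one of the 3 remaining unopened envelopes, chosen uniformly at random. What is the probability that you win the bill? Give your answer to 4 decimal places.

Your original envelope holds the bill with probability 1/9, so the other 8 collectively hold it with probability 8/9.
The host can always find 5 empty envelopes to open, so the reveals don't change that 8/9; it is now spread over the 3 remaining unopened envelopes.
P(win by switching) = (8/9) · (1/3) = 8/27 ≈ 0.2963.

0.2963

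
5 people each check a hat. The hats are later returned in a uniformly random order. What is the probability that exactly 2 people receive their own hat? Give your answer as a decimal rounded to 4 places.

0.1667

Choose which 2 of the 5 are fixed: C(5,2) = 10 ways.
The remaining 3 must have no fixed point: D(3) = 2.
P = 10·2/120 = 1/6 ≈ 0.1667.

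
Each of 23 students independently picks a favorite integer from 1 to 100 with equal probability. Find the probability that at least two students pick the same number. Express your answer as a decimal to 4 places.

0.9357

It's easier to compute the probability that all 23 are distinct.
P(all distinct) = 100/100 · 99/100 · ··· · 78/100 ≈ 0.0643.
So the probability of at least one match is 1 − 0.0643 = 0.9357.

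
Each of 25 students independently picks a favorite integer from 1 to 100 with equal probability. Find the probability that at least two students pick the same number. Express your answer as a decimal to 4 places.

It's easier to compute the probability that all 25 are distinct.
P(all distinct) = 100/100 · 99/100 · ··· · 76/100 ≈ 0.0376.
So the probability of at least one match is 1 − 0.0376 = 0.9624.

0.9624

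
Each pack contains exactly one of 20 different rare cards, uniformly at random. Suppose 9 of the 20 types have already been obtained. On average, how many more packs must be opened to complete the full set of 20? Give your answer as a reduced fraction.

83711/1386

Starting from 9 distinct types, each trial gives a new one with probability (20−i)/20 when i types are held, so the wait for the next new type is 20/(20−i).
E = 20/11 + 20/10 + 20/9 + 20/8 + 20/7 + 20/6 + 20/5 + 20/4 + 20/3 + 20/2 + 20/1 = 83711/1386.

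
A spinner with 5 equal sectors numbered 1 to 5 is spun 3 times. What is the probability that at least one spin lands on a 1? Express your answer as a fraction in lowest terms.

61/125

P(no spin lands on a 1) = (4/5)^3 = 64/125.
P(at least one) = 1 − 64/125 = 61/125.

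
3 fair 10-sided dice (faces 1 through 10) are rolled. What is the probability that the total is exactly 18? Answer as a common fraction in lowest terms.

There are 10^3 = 1000 equally likely outcomes.
The number of ordered 3-tuples from {1,…,10} summing to 18 is 73.
P(sum = 18) = 73/1000.

73/1000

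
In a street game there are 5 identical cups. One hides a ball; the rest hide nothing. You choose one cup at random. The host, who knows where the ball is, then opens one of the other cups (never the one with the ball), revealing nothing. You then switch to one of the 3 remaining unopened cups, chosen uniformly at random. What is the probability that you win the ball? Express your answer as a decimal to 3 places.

Your original cup holds the ball with probability 1/5, so the other 4 collectively hold it with probability 4/5.
The host can always find an empty cup to open, so this doesn't change that 4/5; it is now spread over the 3 remaining unopened cups.
P(win by switching) = (4/5) · (1/3) = 4/15 ≈ 0.267.

0.267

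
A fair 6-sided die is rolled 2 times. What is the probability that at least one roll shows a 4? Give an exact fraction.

11/36

P(no roll shows a 4) = (5/6)^2 = 25/36.
P(at least one) = 1 − 25/36 = 11/36.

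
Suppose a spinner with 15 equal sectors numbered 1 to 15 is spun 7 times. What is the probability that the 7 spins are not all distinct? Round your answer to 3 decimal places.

0.810

P(all 7 different) = 15/15 · 14/15 · ··· · 9/15 ≈ 0.190.
P(at least two equal) = 1 − 0.190 = 0.810.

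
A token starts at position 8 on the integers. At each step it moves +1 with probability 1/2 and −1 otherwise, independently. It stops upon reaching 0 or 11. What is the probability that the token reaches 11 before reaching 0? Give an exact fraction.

With a fair step, P(i) = ½P(i−1) + ½P(i+1) with P(0)=0, P(11)=1 has the linear solution P(i) = i/11.
P(8) = 8/11.

8/11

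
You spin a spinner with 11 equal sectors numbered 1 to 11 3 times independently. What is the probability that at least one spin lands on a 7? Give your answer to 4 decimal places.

0.2487

P(no spin lands on a 7) = (10/11)^3 ≈ 0.7513.
P(at least one) = 1 − 0.7513 = 0.2487.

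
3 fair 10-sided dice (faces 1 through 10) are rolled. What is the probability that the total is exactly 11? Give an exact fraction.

There are 10^3 = 1000 equally likely outcomes.
The number of ordered 3-tuples from {1,…,10} summing to 11 is 45.
P(sum = 11) = 45/1000 = 9/200.

9/200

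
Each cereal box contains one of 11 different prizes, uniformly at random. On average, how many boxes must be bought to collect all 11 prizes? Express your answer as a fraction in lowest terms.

After i distinct types are collected, each trial gives a new one with probability (11−i)/11, so the expected wait for the next new type is 11/(11−i).
E = 11/11 + 11/10 + 11/9 + 11/8 + 11/7 + 11/6 + 11/5 + 11/4 + 11/3 + 11/2 + 11/1 = 83711/2520.

83711/2520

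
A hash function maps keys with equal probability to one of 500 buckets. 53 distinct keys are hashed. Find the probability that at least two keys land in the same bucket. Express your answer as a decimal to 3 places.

0.943

It's easier to compute the probability that all 53 are distinct.
P(all distinct) = 500/500 · 499/500 · ··· · 448/500 ≈ 0.057.
So the probability of at least one match is 1 − 0.057 = 0.943.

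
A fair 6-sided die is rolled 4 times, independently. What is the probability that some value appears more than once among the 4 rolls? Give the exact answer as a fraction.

13/18

P(all 4 different) = 6/6 · 5/6 · ··· · 3/6 = 5/18.
P(at least two equal) = 1 − 5/18 = 13/18.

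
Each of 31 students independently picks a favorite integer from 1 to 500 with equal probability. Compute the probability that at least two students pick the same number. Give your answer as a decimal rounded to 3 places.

It's easier to compute the probability that all 31 are distinct.
P(all distinct) = 500/500 · 499/500 · ··· · 470/500 ≈ 0.387.
So the probability of at least one match is 1 − 0.387 = 0.613.

0.613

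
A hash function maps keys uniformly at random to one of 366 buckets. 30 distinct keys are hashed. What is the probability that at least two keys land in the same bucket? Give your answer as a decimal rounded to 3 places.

0.705

It's easier to compute the probability that all 30 are distinct.
P(all distinct) = 366/366 · 365/366 · ··· · 337/366 ≈ 0.295.
So the probability of at least one match is 1 − 0.295 = 0.705.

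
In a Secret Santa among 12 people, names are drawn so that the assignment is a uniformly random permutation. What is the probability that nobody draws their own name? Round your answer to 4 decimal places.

This is the derangement probability: permutations of 12 with no fixed point.
D(12) = 12! · (1 − 1/1! + 1/2! − ··· + (−1)^12/12!) = 176214841.
P = 176214841/479001600 = 16019531/43545600 ≈ 0.3679.

0.3679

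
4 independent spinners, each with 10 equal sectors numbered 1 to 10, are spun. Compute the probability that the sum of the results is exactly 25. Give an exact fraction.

There are 10^4 = 10000 equally likely outcomes.
The number of ordered 4-tuples from {1,…,10} summing to 25 is 592.
P(sum = 25) = 592/10000 = 37/625.

37/625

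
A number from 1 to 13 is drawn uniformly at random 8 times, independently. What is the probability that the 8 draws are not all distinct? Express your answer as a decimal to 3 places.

0.936

P(all 8 different) = 13/13 · 12/13 · ··· · 6/13 ≈ 0.064.
P(at least two equal) = 1 − 0.064 = 0.936.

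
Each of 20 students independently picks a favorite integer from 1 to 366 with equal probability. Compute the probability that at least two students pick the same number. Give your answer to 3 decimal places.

0.411

It's easier to compute the probability that all 20 are distinct.
P(all distinct) = 366/366 · 365/366 · ··· · 347/366 ≈ 0.589.
So the probability of at least one match is 1 − 0.589 = 0.411.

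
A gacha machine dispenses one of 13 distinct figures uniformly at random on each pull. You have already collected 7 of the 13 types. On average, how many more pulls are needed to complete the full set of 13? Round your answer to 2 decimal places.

Starting from 7 distinct types, each trial gives a new one with probability (13−i)/13 when i types are held, so the wait for the next new type is 13/(13−i).
E = 13/6 + 13/5 + 13/4 + 13/3 + 13/2 + 13/1 = 637/20 ≈ 31.85.

31.85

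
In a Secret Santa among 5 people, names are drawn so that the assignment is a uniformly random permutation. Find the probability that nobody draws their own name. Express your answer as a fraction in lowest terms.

This is the derangement probability: permutations of 5 with no fixed point.
D(5) = 5! · (1 − 1/1! + 1/2! − ··· + (−1)^5/5!) = 44.
P = 44/120 = 11/30.

11/30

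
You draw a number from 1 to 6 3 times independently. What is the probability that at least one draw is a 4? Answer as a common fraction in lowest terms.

91/216

P(no draw is a 4) = (5/6)^3 = 125/216.
P(at least one) = 1 − 125/216 = 91/216.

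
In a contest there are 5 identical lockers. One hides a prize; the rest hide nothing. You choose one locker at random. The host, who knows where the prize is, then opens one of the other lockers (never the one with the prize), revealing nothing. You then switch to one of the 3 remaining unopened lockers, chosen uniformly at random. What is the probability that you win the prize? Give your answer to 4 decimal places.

0.2667

Your original locker holds the prize with probability 1/5, so the other 4 collectively hold it with probability 4/5.
The host can always find an empty locker to open, so this doesn't change that 4/5; it is now spread over the 3 remaining unopened lockers.
P(win by switching) = (4/5) · (1/3) = 4/15 ≈ 0.2667.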